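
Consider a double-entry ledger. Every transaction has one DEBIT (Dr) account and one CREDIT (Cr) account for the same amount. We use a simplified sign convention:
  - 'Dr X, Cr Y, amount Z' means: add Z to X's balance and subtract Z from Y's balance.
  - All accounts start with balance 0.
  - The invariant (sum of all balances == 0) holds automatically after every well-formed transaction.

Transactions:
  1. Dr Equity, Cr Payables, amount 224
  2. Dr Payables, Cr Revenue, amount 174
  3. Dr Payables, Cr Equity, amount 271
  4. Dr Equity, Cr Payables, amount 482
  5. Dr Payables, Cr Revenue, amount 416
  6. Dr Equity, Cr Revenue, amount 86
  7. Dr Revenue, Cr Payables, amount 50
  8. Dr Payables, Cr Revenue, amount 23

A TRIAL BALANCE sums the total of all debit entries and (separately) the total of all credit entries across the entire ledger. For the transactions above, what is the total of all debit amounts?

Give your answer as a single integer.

Answer: 1726

Derivation:
Txn 1: debit+=224
Txn 2: debit+=174
Txn 3: debit+=271
Txn 4: debit+=482
Txn 5: debit+=416
Txn 6: debit+=86
Txn 7: debit+=50
Txn 8: debit+=23
Total debits = 1726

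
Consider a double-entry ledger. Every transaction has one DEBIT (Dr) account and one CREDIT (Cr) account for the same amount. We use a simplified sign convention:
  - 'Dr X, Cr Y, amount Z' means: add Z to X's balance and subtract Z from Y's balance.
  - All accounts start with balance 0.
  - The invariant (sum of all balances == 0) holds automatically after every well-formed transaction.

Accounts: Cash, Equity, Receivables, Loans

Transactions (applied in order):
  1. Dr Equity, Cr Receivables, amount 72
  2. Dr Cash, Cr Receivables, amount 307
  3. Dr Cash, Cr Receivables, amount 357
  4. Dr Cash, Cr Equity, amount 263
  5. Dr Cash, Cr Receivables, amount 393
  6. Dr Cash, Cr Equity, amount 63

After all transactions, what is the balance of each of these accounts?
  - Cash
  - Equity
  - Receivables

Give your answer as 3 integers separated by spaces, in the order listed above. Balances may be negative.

Answer: 1383 -254 -1129

Derivation:
After txn 1 (Dr Equity, Cr Receivables, amount 72): Equity=72 Receivables=-72
After txn 2 (Dr Cash, Cr Receivables, amount 307): Cash=307 Equity=72 Receivables=-379
After txn 3 (Dr Cash, Cr Receivables, amount 357): Cash=664 Equity=72 Receivables=-736
After txn 4 (Dr Cash, Cr Equity, amount 263): Cash=927 Equity=-191 Receivables=-736
After txn 5 (Dr Cash, Cr Receivables, amount 393): Cash=1320 Equity=-191 Receivables=-1129
After txn 6 (Dr Cash, Cr Equity, amount 63): Cash=1383 Equity=-254 Receivables=-1129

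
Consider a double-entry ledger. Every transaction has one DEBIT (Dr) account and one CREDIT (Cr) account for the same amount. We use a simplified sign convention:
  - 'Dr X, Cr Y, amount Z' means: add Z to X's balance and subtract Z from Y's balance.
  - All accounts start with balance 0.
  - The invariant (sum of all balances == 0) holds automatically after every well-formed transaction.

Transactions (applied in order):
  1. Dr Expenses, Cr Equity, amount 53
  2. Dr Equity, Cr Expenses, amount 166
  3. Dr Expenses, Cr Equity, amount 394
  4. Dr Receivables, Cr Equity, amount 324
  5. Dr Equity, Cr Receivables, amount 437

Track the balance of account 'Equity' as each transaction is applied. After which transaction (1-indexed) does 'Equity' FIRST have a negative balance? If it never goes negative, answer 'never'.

After txn 1: Equity=-53

Answer: 1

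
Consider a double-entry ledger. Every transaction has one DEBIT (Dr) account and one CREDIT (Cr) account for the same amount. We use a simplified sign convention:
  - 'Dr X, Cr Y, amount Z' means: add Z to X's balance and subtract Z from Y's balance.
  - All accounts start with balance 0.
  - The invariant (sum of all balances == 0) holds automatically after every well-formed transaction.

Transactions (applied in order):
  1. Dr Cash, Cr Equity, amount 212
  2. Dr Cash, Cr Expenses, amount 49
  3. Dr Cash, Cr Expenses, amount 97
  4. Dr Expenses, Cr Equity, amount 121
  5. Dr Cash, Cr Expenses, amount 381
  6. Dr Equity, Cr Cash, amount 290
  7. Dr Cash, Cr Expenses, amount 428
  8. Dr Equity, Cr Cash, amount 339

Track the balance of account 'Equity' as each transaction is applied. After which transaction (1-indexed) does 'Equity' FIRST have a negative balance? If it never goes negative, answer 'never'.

Answer: 1

Derivation:
After txn 1: Equity=-212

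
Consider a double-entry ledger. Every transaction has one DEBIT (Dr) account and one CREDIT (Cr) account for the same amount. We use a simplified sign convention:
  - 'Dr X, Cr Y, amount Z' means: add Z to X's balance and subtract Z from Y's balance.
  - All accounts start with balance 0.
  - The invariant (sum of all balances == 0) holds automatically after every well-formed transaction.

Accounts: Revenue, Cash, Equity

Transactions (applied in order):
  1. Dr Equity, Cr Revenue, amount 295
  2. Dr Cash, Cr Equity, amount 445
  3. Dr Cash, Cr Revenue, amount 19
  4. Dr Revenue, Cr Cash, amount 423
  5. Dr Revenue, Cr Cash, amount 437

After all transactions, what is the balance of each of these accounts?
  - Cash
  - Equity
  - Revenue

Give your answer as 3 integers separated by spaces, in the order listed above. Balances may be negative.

After txn 1 (Dr Equity, Cr Revenue, amount 295): Equity=295 Revenue=-295
After txn 2 (Dr Cash, Cr Equity, amount 445): Cash=445 Equity=-150 Revenue=-295
After txn 3 (Dr Cash, Cr Revenue, amount 19): Cash=464 Equity=-150 Revenue=-314
After txn 4 (Dr Revenue, Cr Cash, amount 423): Cash=41 Equity=-150 Revenue=109
After txn 5 (Dr Revenue, Cr Cash, amount 437): Cash=-396 Equity=-150 Revenue=546

Answer: -396 -150 546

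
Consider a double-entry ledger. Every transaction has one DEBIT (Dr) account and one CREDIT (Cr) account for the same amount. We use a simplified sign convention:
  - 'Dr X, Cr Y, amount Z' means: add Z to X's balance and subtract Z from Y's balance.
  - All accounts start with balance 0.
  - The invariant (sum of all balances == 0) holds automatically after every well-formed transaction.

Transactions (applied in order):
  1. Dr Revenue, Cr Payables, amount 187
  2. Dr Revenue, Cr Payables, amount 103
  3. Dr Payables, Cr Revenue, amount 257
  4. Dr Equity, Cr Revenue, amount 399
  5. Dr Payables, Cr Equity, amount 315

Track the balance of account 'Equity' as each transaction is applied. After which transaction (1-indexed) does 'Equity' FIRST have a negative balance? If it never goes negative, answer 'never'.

After txn 1: Equity=0
After txn 2: Equity=0
After txn 3: Equity=0
After txn 4: Equity=399
After txn 5: Equity=84

Answer: never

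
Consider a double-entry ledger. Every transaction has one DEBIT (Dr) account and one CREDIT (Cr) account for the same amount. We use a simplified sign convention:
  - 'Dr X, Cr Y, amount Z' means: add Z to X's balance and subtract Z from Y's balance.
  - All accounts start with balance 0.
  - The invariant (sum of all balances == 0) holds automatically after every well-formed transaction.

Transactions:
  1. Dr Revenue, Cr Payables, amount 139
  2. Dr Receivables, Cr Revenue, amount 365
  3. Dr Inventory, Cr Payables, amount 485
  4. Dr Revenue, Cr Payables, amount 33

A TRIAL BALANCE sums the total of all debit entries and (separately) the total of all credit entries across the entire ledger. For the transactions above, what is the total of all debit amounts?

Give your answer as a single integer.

Answer: 1022

Derivation:
Txn 1: debit+=139
Txn 2: debit+=365
Txn 3: debit+=485
Txn 4: debit+=33
Total debits = 1022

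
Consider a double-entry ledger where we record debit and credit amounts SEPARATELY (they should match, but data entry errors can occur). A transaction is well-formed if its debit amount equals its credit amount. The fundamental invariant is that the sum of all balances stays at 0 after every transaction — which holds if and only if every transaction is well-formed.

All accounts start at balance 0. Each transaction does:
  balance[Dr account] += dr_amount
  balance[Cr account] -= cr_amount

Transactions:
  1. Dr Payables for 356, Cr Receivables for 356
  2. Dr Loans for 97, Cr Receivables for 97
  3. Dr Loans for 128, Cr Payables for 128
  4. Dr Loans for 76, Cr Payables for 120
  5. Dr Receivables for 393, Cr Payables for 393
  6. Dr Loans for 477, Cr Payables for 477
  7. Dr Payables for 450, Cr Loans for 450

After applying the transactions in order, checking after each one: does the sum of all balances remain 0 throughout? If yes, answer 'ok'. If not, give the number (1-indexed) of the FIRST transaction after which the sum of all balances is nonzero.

Answer: 4

Derivation:
After txn 1: dr=356 cr=356 sum_balances=0
After txn 2: dr=97 cr=97 sum_balances=0
After txn 3: dr=128 cr=128 sum_balances=0
After txn 4: dr=76 cr=120 sum_balances=-44
After txn 5: dr=393 cr=393 sum_balances=-44
After txn 6: dr=477 cr=477 sum_balances=-44
After txn 7: dr=450 cr=450 sum_balances=-44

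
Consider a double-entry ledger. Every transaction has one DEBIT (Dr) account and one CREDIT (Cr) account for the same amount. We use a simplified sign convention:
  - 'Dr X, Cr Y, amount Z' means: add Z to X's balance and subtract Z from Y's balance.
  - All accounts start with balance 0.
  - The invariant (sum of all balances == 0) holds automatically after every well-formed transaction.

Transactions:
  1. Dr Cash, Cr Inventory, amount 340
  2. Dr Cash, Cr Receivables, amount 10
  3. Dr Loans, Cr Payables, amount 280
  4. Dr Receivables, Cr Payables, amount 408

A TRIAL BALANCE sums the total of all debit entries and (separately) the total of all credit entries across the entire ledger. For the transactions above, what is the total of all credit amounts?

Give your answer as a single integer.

Txn 1: credit+=340
Txn 2: credit+=10
Txn 3: credit+=280
Txn 4: credit+=408
Total credits = 1038

Answer: 1038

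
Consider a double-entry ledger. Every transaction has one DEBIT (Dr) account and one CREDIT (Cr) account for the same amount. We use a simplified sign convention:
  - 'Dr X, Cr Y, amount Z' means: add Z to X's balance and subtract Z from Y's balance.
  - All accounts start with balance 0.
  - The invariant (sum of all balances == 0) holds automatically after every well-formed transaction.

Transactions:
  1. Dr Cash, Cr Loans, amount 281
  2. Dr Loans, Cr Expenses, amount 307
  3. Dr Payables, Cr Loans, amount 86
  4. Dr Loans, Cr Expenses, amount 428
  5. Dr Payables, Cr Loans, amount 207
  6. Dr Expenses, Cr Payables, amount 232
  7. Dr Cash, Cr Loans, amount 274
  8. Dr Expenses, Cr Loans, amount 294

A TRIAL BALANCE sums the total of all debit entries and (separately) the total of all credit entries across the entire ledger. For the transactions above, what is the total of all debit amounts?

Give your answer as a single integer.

Answer: 2109

Derivation:
Txn 1: debit+=281
Txn 2: debit+=307
Txn 3: debit+=86
Txn 4: debit+=428
Txn 5: debit+=207
Txn 6: debit+=232
Txn 7: debit+=274
Txn 8: debit+=294
Total debits = 2109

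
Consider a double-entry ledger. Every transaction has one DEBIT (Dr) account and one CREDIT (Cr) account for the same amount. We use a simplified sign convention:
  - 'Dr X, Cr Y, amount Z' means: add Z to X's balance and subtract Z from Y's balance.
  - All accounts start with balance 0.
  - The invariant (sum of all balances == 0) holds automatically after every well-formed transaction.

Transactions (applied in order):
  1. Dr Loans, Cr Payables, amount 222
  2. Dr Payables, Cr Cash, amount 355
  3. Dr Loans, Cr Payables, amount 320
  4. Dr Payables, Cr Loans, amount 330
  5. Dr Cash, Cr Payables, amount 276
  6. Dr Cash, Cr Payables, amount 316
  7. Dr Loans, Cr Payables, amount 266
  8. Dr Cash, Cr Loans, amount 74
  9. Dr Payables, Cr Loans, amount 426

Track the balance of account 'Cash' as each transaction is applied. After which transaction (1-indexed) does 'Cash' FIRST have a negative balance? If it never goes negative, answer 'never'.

Answer: 2

Derivation:
After txn 1: Cash=0
After txn 2: Cash=-355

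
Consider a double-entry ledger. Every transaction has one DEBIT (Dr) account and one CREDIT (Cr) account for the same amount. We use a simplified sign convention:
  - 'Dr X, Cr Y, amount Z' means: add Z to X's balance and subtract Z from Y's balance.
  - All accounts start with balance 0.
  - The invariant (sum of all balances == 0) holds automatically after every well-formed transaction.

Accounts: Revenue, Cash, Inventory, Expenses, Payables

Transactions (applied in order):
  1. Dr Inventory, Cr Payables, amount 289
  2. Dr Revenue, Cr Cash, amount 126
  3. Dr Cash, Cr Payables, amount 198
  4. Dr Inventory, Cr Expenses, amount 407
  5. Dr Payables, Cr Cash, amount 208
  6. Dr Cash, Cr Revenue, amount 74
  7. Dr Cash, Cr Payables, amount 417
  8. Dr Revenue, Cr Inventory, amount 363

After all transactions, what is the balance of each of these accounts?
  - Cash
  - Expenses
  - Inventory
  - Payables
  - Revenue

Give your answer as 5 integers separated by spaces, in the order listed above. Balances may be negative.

After txn 1 (Dr Inventory, Cr Payables, amount 289): Inventory=289 Payables=-289
After txn 2 (Dr Revenue, Cr Cash, amount 126): Cash=-126 Inventory=289 Payables=-289 Revenue=126
After txn 3 (Dr Cash, Cr Payables, amount 198): Cash=72 Inventory=289 Payables=-487 Revenue=126
After txn 4 (Dr Inventory, Cr Expenses, amount 407): Cash=72 Expenses=-407 Inventory=696 Payables=-487 Revenue=126
After txn 5 (Dr Payables, Cr Cash, amount 208): Cash=-136 Expenses=-407 Inventory=696 Payables=-279 Revenue=126
After txn 6 (Dr Cash, Cr Revenue, amount 74): Cash=-62 Expenses=-407 Inventory=696 Payables=-279 Revenue=52
After txn 7 (Dr Cash, Cr Payables, amount 417): Cash=355 Expenses=-407 Inventory=696 Payables=-696 Revenue=52
After txn 8 (Dr Revenue, Cr Inventory, amount 363): Cash=355 Expenses=-407 Inventory=333 Payables=-696 Revenue=415

Answer: 355 -407 333 -696 415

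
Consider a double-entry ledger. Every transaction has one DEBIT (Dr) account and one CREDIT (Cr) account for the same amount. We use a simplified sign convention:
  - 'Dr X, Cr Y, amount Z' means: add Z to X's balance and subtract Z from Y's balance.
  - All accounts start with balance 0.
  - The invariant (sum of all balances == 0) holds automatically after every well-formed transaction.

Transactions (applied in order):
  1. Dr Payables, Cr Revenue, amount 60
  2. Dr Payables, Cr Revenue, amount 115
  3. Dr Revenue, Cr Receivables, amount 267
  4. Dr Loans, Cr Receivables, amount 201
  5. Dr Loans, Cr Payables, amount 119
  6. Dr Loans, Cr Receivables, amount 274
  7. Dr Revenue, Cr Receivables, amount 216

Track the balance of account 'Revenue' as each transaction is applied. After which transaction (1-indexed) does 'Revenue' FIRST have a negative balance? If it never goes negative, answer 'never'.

After txn 1: Revenue=-60

Answer: 1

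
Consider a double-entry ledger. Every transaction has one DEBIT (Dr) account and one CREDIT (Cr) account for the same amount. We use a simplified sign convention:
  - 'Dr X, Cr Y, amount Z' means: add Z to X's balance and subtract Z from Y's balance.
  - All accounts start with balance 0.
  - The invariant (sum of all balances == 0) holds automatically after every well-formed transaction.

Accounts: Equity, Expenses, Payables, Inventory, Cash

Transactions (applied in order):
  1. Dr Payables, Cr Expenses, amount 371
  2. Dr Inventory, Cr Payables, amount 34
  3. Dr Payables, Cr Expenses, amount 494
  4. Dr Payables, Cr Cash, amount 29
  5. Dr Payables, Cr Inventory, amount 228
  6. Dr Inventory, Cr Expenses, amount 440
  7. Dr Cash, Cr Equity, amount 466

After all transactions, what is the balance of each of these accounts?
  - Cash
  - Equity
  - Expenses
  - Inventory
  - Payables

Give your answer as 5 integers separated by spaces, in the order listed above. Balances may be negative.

Answer: 437 -466 -1305 246 1088

Derivation:
After txn 1 (Dr Payables, Cr Expenses, amount 371): Expenses=-371 Payables=371
After txn 2 (Dr Inventory, Cr Payables, amount 34): Expenses=-371 Inventory=34 Payables=337
After txn 3 (Dr Payables, Cr Expenses, amount 494): Expenses=-865 Inventory=34 Payables=831
After txn 4 (Dr Payables, Cr Cash, amount 29): Cash=-29 Expenses=-865 Inventory=34 Payables=860
After txn 5 (Dr Payables, Cr Inventory, amount 228): Cash=-29 Expenses=-865 Inventory=-194 Payables=1088
After txn 6 (Dr Inventory, Cr Expenses, amount 440): Cash=-29 Expenses=-1305 Inventory=246 Payables=1088
After txn 7 (Dr Cash, Cr Equity, amount 466): Cash=437 Equity=-466 Expenses=-1305 Inventory=246 Payables=1088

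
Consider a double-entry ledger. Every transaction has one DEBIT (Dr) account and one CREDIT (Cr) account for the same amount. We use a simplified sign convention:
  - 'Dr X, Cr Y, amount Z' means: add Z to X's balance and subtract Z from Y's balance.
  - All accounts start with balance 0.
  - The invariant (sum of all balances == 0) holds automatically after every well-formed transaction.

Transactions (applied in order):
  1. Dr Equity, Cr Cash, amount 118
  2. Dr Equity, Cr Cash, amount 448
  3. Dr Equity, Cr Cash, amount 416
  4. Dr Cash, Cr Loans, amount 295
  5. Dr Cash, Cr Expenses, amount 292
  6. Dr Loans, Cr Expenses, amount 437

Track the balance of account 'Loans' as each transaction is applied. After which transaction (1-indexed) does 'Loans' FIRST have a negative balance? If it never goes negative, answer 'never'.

After txn 1: Loans=0
After txn 2: Loans=0
After txn 3: Loans=0
After txn 4: Loans=-295

Answer: 4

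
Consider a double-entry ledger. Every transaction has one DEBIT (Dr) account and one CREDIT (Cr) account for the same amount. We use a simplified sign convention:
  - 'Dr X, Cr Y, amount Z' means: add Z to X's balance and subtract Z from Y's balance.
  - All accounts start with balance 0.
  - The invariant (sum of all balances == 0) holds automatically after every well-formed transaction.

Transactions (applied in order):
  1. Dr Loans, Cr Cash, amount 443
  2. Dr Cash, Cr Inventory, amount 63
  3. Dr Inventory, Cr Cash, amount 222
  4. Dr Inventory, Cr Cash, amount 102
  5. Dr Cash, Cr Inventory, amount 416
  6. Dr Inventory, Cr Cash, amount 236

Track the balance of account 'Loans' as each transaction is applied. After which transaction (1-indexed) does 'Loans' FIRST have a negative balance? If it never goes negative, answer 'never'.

Answer: never

Derivation:
After txn 1: Loans=443
After txn 2: Loans=443
After txn 3: Loans=443
After txn 4: Loans=443
After txn 5: Loans=443
After txn 6: Loans=443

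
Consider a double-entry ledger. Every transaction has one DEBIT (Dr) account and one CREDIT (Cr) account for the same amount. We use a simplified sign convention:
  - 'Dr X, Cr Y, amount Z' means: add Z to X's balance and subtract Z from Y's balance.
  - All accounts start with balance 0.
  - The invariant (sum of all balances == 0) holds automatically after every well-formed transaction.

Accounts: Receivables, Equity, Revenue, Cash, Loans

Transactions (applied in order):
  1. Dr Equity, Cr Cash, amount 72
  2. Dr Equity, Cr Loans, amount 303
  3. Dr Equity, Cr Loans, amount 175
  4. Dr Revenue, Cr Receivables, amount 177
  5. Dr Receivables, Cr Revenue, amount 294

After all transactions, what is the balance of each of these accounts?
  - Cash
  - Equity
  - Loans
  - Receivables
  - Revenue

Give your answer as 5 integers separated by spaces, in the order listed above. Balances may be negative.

Answer: -72 550 -478 117 -117

Derivation:
After txn 1 (Dr Equity, Cr Cash, amount 72): Cash=-72 Equity=72
After txn 2 (Dr Equity, Cr Loans, amount 303): Cash=-72 Equity=375 Loans=-303
After txn 3 (Dr Equity, Cr Loans, amount 175): Cash=-72 Equity=550 Loans=-478
After txn 4 (Dr Revenue, Cr Receivables, amount 177): Cash=-72 Equity=550 Loans=-478 Receivables=-177 Revenue=177
After txn 5 (Dr Receivables, Cr Revenue, amount 294): Cash=-72 Equity=550 Loans=-478 Receivables=117 Revenue=-117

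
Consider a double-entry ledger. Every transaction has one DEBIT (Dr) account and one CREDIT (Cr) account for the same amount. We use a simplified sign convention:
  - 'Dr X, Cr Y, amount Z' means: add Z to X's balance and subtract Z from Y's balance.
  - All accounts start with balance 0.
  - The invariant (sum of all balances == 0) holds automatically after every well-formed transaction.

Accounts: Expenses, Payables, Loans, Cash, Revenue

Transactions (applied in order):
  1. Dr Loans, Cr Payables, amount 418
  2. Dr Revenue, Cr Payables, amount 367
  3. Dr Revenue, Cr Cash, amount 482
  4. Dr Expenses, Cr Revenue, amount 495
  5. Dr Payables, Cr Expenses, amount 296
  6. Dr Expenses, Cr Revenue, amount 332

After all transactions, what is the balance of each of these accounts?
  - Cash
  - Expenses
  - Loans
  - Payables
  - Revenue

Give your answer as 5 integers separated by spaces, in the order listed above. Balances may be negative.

Answer: -482 531 418 -489 22

Derivation:
After txn 1 (Dr Loans, Cr Payables, amount 418): Loans=418 Payables=-418
After txn 2 (Dr Revenue, Cr Payables, amount 367): Loans=418 Payables=-785 Revenue=367
After txn 3 (Dr Revenue, Cr Cash, amount 482): Cash=-482 Loans=418 Payables=-785 Revenue=849
After txn 4 (Dr Expenses, Cr Revenue, amount 495): Cash=-482 Expenses=495 Loans=418 Payables=-785 Revenue=354
After txn 5 (Dr Payables, Cr Expenses, amount 296): Cash=-482 Expenses=199 Loans=418 Payables=-489 Revenue=354
After txn 6 (Dr Expenses, Cr Revenue, amount 332): Cash=-482 Expenses=531 Loans=418 Payables=-489 Revenue=22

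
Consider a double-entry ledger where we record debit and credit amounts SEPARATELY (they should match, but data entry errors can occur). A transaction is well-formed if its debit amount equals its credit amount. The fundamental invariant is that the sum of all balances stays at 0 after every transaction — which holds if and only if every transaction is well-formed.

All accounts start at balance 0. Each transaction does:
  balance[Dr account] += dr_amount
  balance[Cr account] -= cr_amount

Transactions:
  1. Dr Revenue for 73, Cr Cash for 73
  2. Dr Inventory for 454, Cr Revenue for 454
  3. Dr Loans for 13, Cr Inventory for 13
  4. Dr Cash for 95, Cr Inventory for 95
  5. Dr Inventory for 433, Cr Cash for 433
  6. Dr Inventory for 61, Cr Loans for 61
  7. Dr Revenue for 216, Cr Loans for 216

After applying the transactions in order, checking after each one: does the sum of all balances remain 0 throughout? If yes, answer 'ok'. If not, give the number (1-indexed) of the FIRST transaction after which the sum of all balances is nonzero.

Answer: ok

Derivation:
After txn 1: dr=73 cr=73 sum_balances=0
After txn 2: dr=454 cr=454 sum_balances=0
After txn 3: dr=13 cr=13 sum_balances=0
After txn 4: dr=95 cr=95 sum_balances=0
After txn 5: dr=433 cr=433 sum_balances=0
After txn 6: dr=61 cr=61 sum_balances=0
After txn 7: dr=216 cr=216 sum_balances=0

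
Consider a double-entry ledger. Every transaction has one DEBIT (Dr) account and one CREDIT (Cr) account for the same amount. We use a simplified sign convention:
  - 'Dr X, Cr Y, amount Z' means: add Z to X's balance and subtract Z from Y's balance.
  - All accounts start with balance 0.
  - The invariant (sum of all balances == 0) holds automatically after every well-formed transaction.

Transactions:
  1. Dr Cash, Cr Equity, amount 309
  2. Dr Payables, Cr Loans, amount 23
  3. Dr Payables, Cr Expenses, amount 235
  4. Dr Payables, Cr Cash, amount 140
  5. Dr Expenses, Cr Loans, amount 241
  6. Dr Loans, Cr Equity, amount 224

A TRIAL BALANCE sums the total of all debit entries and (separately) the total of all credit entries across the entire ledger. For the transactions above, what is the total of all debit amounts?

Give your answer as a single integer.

Answer: 1172

Derivation:
Txn 1: debit+=309
Txn 2: debit+=23
Txn 3: debit+=235
Txn 4: debit+=140
Txn 5: debit+=241
Txn 6: debit+=224
Total debits = 1172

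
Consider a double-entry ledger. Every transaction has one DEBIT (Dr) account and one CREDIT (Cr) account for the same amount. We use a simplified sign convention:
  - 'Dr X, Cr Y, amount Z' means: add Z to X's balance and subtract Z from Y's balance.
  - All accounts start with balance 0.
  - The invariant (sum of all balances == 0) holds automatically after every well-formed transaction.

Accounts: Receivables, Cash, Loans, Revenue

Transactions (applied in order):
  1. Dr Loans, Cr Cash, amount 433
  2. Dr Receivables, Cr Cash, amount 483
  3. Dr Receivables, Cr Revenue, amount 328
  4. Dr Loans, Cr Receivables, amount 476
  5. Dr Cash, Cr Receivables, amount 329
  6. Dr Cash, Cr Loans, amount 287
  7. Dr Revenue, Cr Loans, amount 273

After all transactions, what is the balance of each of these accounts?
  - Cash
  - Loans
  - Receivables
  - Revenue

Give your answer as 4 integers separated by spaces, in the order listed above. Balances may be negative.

After txn 1 (Dr Loans, Cr Cash, amount 433): Cash=-433 Loans=433
After txn 2 (Dr Receivables, Cr Cash, amount 483): Cash=-916 Loans=433 Receivables=483
After txn 3 (Dr Receivables, Cr Revenue, amount 328): Cash=-916 Loans=433 Receivables=811 Revenue=-328
After txn 4 (Dr Loans, Cr Receivables, amount 476): Cash=-916 Loans=909 Receivables=335 Revenue=-328
After txn 5 (Dr Cash, Cr Receivables, amount 329): Cash=-587 Loans=909 Receivables=6 Revenue=-328
After txn 6 (Dr Cash, Cr Loans, amount 287): Cash=-300 Loans=622 Receivables=6 Revenue=-328
After txn 7 (Dr Revenue, Cr Loans, amount 273): Cash=-300 Loans=349 Receivables=6 Revenue=-55

Answer: -300 349 6 -55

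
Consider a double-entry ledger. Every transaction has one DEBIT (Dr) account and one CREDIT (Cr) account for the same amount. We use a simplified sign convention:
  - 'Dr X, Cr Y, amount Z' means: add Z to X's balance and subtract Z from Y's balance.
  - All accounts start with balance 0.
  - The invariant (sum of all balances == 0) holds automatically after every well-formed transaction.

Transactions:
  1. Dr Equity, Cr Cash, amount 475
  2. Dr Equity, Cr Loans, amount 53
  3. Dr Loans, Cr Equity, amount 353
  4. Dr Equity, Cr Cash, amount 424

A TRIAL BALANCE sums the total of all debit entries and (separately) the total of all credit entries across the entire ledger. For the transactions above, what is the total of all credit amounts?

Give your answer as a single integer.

Txn 1: credit+=475
Txn 2: credit+=53
Txn 3: credit+=353
Txn 4: credit+=424
Total credits = 1305

Answer: 1305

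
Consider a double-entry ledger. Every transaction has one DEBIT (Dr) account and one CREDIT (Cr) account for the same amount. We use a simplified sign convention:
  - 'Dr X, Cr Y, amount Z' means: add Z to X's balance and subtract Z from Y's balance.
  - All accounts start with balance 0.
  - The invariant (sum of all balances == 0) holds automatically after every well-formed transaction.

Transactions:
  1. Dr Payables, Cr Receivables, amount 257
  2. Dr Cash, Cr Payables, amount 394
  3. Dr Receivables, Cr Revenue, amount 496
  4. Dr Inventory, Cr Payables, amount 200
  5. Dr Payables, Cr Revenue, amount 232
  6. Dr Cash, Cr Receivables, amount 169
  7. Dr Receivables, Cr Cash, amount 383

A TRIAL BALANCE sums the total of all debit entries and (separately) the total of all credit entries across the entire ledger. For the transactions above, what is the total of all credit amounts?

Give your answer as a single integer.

Answer: 2131

Derivation:
Txn 1: credit+=257
Txn 2: credit+=394
Txn 3: credit+=496
Txn 4: credit+=200
Txn 5: credit+=232
Txn 6: credit+=169
Txn 7: credit+=383
Total credits = 2131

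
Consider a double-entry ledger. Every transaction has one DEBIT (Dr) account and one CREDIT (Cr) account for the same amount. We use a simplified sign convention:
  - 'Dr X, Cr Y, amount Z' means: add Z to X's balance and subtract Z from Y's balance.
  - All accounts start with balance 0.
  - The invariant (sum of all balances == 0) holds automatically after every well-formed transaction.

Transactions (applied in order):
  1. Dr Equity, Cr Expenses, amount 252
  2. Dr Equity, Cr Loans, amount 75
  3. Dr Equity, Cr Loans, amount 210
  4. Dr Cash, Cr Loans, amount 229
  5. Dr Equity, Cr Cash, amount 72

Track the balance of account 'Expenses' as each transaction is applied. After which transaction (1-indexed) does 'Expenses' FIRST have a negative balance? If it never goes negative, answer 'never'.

After txn 1: Expenses=-252

Answer: 1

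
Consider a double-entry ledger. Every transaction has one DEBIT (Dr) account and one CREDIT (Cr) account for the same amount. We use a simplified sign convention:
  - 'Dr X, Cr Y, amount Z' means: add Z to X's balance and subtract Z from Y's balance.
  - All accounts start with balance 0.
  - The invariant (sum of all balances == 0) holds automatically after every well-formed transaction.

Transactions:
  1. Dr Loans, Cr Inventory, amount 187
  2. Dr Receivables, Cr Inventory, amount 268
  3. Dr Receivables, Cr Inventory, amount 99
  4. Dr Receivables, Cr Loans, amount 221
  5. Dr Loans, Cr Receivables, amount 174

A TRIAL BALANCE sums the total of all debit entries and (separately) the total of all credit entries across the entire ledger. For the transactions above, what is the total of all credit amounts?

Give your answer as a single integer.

Txn 1: credit+=187
Txn 2: credit+=268
Txn 3: credit+=99
Txn 4: credit+=221
Txn 5: credit+=174
Total credits = 949

Answer: 949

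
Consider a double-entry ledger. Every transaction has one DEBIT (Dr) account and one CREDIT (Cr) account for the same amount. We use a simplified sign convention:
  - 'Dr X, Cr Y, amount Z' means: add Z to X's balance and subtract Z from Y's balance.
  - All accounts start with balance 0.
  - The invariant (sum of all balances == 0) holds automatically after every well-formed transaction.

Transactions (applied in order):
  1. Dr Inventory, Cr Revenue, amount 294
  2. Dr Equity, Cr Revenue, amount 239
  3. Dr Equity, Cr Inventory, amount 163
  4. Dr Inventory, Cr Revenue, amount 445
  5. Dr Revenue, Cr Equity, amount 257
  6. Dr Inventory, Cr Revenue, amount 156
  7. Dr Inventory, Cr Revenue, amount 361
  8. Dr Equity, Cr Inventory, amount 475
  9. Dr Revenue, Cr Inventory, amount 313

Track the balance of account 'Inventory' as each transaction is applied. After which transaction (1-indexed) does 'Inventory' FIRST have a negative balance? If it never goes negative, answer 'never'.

After txn 1: Inventory=294
After txn 2: Inventory=294
After txn 3: Inventory=131
After txn 4: Inventory=576
After txn 5: Inventory=576
After txn 6: Inventory=732
After txn 7: Inventory=1093
After txn 8: Inventory=618
After txn 9: Inventory=305

Answer: never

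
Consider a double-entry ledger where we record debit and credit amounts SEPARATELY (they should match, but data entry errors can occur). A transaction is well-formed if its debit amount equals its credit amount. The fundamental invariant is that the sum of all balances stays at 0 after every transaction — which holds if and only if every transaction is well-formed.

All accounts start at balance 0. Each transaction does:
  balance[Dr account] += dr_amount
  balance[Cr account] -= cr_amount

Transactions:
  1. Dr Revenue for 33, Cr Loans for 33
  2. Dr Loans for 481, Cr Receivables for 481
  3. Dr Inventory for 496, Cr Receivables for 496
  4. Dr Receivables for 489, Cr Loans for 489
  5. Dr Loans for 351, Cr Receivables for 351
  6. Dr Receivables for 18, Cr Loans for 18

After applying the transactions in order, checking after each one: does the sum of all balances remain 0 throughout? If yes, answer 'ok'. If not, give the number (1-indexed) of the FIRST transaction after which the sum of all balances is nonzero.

Answer: ok

Derivation:
After txn 1: dr=33 cr=33 sum_balances=0
After txn 2: dr=481 cr=481 sum_balances=0
After txn 3: dr=496 cr=496 sum_balances=0
After txn 4: dr=489 cr=489 sum_balances=0
After txn 5: dr=351 cr=351 sum_balances=0
After txn 6: dr=18 cr=18 sum_balances=0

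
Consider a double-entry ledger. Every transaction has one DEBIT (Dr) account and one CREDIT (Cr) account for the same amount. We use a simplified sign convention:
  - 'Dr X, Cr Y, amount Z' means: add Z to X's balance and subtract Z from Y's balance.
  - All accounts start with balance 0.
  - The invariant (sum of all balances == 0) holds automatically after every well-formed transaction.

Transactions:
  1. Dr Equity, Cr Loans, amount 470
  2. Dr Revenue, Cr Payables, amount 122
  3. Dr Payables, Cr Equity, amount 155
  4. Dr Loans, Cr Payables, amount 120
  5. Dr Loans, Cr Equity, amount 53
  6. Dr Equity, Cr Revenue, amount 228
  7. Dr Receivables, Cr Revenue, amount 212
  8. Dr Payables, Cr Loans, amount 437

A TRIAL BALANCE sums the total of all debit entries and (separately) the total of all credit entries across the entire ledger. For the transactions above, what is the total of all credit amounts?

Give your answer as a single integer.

Answer: 1797

Derivation:
Txn 1: credit+=470
Txn 2: credit+=122
Txn 3: credit+=155
Txn 4: credit+=120
Txn 5: credit+=53
Txn 6: credit+=228
Txn 7: credit+=212
Txn 8: credit+=437
Total credits = 1797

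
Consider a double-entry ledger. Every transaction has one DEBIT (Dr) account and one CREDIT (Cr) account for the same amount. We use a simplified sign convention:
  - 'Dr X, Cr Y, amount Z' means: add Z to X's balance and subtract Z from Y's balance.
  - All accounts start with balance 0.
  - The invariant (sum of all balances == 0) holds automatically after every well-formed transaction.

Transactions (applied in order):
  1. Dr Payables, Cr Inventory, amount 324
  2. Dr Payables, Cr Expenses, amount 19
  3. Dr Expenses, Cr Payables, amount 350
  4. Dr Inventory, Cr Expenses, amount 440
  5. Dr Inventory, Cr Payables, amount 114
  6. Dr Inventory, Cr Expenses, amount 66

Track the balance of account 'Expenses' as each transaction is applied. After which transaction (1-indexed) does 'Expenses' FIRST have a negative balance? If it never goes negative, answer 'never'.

After txn 1: Expenses=0
After txn 2: Expenses=-19

Answer: 2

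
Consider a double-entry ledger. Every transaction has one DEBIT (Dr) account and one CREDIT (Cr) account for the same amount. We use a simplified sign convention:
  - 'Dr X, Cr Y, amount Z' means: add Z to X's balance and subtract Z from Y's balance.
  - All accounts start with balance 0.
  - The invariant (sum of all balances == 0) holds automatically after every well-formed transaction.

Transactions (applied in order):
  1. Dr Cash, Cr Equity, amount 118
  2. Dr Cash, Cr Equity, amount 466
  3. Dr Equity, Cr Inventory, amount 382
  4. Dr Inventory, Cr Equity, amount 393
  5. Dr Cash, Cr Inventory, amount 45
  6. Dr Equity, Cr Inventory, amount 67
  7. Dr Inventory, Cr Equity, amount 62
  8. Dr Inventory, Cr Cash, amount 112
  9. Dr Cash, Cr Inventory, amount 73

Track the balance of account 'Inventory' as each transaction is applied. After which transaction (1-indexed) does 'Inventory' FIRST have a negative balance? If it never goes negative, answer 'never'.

Answer: 3

Derivation:
After txn 1: Inventory=0
After txn 2: Inventory=0
After txn 3: Inventory=-382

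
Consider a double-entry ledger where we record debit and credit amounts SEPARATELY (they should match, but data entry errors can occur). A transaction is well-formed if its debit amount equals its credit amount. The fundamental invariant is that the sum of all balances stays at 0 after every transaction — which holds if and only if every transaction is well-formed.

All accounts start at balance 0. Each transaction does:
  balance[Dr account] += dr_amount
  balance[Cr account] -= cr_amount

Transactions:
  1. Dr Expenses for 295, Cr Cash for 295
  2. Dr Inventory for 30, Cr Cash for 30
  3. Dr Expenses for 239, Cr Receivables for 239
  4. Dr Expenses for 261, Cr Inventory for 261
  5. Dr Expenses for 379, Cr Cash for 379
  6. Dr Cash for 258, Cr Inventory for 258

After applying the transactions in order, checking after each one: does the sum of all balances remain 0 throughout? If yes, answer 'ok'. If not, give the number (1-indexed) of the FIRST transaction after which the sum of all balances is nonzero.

Answer: ok

Derivation:
After txn 1: dr=295 cr=295 sum_balances=0
After txn 2: dr=30 cr=30 sum_balances=0
After txn 3: dr=239 cr=239 sum_balances=0
After txn 4: dr=261 cr=261 sum_balances=0
After txn 5: dr=379 cr=379 sum_balances=0
After txn 6: dr=258 cr=258 sum_balances=0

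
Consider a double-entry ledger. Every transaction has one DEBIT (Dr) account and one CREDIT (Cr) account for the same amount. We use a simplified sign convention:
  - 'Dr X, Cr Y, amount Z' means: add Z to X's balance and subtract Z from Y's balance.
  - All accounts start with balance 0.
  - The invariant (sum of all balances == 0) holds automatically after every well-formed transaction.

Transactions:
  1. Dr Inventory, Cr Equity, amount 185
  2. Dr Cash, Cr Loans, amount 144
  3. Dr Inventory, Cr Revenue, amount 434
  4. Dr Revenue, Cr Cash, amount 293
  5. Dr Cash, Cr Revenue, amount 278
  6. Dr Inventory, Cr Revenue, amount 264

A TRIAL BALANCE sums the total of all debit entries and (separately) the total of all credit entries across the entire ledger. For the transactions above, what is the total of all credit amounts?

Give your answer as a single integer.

Answer: 1598

Derivation:
Txn 1: credit+=185
Txn 2: credit+=144
Txn 3: credit+=434
Txn 4: credit+=293
Txn 5: credit+=278
Txn 6: credit+=264
Total credits = 1598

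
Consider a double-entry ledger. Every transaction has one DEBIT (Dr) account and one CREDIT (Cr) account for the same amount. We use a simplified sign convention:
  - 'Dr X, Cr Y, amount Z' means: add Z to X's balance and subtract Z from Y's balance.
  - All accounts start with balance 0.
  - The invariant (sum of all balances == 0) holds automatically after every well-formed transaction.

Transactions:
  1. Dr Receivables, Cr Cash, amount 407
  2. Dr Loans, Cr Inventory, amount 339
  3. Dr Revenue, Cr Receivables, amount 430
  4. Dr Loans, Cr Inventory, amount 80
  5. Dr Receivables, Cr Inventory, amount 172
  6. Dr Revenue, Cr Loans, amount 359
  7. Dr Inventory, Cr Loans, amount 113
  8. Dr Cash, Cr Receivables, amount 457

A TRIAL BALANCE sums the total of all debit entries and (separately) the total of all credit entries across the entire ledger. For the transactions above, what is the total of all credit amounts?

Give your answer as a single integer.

Txn 1: credit+=407
Txn 2: credit+=339
Txn 3: credit+=430
Txn 4: credit+=80
Txn 5: credit+=172
Txn 6: credit+=359
Txn 7: credit+=113
Txn 8: credit+=457
Total credits = 2357

Answer: 2357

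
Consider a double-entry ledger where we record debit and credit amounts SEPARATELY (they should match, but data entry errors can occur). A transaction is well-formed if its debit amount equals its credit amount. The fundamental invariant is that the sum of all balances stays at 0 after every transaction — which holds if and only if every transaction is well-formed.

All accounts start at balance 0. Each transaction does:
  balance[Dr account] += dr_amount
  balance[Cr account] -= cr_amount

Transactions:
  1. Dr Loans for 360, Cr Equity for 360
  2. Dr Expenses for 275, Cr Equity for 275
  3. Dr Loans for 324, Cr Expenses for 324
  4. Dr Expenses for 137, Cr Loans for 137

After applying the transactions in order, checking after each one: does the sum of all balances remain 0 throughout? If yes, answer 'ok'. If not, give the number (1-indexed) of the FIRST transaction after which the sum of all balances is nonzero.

After txn 1: dr=360 cr=360 sum_balances=0
After txn 2: dr=275 cr=275 sum_balances=0
After txn 3: dr=324 cr=324 sum_balances=0
After txn 4: dr=137 cr=137 sum_balances=0

Answer: ok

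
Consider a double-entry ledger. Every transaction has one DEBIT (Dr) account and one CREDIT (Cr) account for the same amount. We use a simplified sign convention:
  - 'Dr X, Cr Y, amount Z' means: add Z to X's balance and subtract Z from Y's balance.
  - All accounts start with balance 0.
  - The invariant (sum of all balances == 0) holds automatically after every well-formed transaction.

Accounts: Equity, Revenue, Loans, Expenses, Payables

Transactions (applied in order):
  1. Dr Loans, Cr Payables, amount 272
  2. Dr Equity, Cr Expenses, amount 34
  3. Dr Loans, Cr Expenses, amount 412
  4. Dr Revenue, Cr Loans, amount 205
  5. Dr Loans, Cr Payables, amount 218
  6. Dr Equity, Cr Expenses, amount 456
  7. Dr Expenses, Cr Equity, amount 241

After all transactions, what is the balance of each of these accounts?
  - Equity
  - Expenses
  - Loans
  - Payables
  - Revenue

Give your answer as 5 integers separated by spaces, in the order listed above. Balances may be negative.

Answer: 249 -661 697 -490 205

Derivation:
After txn 1 (Dr Loans, Cr Payables, amount 272): Loans=272 Payables=-272
After txn 2 (Dr Equity, Cr Expenses, amount 34): Equity=34 Expenses=-34 Loans=272 Payables=-272
After txn 3 (Dr Loans, Cr Expenses, amount 412): Equity=34 Expenses=-446 Loans=684 Payables=-272
After txn 4 (Dr Revenue, Cr Loans, amount 205): Equity=34 Expenses=-446 Loans=479 Payables=-272 Revenue=205
After txn 5 (Dr Loans, Cr Payables, amount 218): Equity=34 Expenses=-446 Loans=697 Payables=-490 Revenue=205
After txn 6 (Dr Equity, Cr Expenses, amount 456): Equity=490 Expenses=-902 Loans=697 Payables=-490 Revenue=205
After txn 7 (Dr Expenses, Cr Equity, amount 241): Equity=249 Expenses=-661 Loans=697 Payables=-490 Revenue=205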